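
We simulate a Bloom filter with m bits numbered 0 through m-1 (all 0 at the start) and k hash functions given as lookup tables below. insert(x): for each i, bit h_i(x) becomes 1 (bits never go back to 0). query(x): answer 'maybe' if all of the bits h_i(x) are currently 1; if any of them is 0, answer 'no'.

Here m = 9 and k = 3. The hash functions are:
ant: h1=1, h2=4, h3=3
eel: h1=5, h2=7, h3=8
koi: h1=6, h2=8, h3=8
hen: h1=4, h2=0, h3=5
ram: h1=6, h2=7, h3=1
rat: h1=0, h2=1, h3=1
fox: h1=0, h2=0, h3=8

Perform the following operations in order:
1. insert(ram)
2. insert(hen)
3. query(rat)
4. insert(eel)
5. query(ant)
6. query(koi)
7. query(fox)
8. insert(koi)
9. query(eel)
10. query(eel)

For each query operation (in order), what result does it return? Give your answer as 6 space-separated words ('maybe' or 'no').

Answer: maybe no maybe maybe maybe maybe

Derivation:
Start: bits=000000000
Op 1: insert ram -> sets bits 1 6 7 -> bits=010000110
Op 2: insert hen -> sets bits 0 4 5 -> bits=110011110
Op 3: query rat -> checks bit0=1, bit1=1 (all 1) -> maybe
Op 4: insert eel -> sets bits 5 7 8 -> bits=110011111
Op 5: query ant -> checks bit1=1, bit3=0, bit4=1 (has a 0) -> no
Op 6: query koi -> checks bit6=1, bit8=1 (all 1) -> maybe
Op 7: query fox -> checks bit0=1, bit8=1 (all 1) -> maybe
Op 8: insert koi -> sets bits 6 8 -> bits=110011111
Op 9: query eel -> checks bit5=1, bit7=1, bit8=1 (all 1) -> maybe
Op 10: query eel -> checks bit5=1, bit7=1, bit8=1 (all 1) -> maybe
Query results in order: maybe no maybe maybe maybe maybe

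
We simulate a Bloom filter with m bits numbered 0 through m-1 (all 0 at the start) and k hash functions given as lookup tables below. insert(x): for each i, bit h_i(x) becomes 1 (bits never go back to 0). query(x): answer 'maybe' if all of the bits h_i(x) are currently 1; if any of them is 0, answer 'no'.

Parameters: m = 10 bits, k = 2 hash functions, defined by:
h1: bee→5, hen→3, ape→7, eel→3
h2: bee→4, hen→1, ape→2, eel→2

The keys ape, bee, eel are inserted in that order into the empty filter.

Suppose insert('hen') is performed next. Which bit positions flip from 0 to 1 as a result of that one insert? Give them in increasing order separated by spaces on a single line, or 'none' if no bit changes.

Start: bits=0000000000
After insert 'ape': sets bits 2 7 -> bits=0010000100
After insert 'bee': sets bits 4 5 -> bits=0010110100
After insert 'eel': sets bits 2 3 -> bits=0011110100
insert 'hen' would touch bits 1 3; currently bit1=0, bit3=1
Bits that are 0 among those (would change 0->1): 1

Answer: 1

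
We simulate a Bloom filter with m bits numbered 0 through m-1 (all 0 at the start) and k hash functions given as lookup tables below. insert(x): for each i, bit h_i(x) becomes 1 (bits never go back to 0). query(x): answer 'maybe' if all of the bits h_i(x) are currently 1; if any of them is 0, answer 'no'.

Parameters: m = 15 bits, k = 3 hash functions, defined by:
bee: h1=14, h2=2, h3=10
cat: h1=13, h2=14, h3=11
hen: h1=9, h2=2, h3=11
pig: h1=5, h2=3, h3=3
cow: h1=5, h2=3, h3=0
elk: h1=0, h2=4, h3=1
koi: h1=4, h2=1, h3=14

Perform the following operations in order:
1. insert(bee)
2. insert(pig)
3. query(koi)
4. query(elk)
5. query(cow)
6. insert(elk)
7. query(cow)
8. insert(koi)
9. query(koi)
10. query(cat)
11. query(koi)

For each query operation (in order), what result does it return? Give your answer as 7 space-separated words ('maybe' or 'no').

Answer: no no no maybe maybe no maybe

Derivation:
Start: bits=000000000000000
Op 1: insert bee -> sets bits 2 10 14 -> bits=001000000010001
Op 2: insert pig -> sets bits 3 5 -> bits=001101000010001
Op 3: query koi -> checks bit1=0, bit4=0, bit14=1 (has a 0) -> no
Op 4: query elk -> checks bit0=0, bit1=0, bit4=0 (has a 0) -> no
Op 5: query cow -> checks bit0=0, bit3=1, bit5=1 (has a 0) -> no
Op 6: insert elk -> sets bits 0 1 4 -> bits=111111000010001
Op 7: query cow -> checks bit0=1, bit3=1, bit5=1 (all 1) -> maybe
Op 8: insert koi -> sets bits 1 4 14 -> bits=111111000010001
Op 9: query koi -> checks bit1=1, bit4=1, bit14=1 (all 1) -> maybe
Op 10: query cat -> checks bit11=0, bit13=0, bit14=1 (has a 0) -> no
Op 11: query koi -> checks bit1=1, bit4=1, bit14=1 (all 1) -> maybe
Query results in order: no no no maybe maybe no maybe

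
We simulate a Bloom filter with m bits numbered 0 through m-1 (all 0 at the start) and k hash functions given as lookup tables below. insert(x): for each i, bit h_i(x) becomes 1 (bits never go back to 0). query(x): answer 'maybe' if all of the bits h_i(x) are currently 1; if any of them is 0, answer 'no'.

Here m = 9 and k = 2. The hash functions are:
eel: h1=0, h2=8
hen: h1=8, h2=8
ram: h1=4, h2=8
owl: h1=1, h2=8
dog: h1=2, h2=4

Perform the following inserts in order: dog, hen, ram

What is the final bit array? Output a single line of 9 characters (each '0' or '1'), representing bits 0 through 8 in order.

Start: bits=000000000
After insert 'dog': sets bits 2 4 -> bits=001010000
After insert 'hen': sets bits 8 -> bits=001010001
After insert 'ram': sets bits 4 8 -> bits=001010001

Answer: 001010001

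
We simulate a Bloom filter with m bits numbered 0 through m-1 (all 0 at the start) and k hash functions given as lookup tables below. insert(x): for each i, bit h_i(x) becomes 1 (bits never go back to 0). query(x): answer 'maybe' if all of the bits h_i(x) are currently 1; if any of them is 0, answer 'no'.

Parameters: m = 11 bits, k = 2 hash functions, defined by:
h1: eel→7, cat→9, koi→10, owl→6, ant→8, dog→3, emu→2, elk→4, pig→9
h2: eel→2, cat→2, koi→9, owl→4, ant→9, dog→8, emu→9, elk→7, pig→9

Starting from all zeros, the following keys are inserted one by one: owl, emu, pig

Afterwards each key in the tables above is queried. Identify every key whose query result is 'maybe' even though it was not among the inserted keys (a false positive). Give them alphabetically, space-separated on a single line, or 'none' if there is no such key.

Answer: cat

Derivation:
Start: bits=00000000000
After insert 'owl': sets bits 4 6 -> bits=00001010000
After insert 'emu': sets bits 2 9 -> bits=00101010010
After insert 'pig': sets bits 9 -> bits=00101010010
Not inserted: ant cat dog eel elk koi — query each against bits=00101010010:
query ant: checks bit8=0, bit9=1 (has a 0) -> no => not a false positive
query cat: checks bit2=1, bit9=1 (all 1) -> maybe => FALSE POSITIVE
query dog: checks bit3=0, bit8=0 (has a 0) -> no => not a false positive
query eel: checks bit2=1, bit7=0 (has a 0) -> no => not a false positive
query elk: checks bit4=1, bit7=0 (has a 0) -> no => not a false positive
query koi: checks bit9=1, bit10=0 (has a 0) -> no => not a false positive
False positives (alphabetical): cat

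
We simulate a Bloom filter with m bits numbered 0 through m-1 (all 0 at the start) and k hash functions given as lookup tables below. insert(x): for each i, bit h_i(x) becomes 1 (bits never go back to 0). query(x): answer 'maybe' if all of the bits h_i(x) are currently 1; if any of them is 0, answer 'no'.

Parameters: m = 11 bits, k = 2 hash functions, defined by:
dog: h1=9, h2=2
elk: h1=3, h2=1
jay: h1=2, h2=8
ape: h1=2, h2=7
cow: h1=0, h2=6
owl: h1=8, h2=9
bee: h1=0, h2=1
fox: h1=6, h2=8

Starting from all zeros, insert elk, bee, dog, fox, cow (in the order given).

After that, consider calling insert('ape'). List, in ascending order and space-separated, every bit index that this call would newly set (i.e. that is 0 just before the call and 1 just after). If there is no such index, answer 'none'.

Answer: 7

Derivation:
Start: bits=00000000000
After insert 'elk': sets bits 1 3 -> bits=01010000000
After insert 'bee': sets bits 0 1 -> bits=11010000000
After insert 'dog': sets bits 2 9 -> bits=11110000010
After insert 'fox': sets bits 6 8 -> bits=11110010110
After insert 'cow': sets bits 0 6 -> bits=11110010110
insert 'ape' would touch bits 2 7; currently bit2=1, bit7=0
Bits that are 0 among those (would change 0->1): 7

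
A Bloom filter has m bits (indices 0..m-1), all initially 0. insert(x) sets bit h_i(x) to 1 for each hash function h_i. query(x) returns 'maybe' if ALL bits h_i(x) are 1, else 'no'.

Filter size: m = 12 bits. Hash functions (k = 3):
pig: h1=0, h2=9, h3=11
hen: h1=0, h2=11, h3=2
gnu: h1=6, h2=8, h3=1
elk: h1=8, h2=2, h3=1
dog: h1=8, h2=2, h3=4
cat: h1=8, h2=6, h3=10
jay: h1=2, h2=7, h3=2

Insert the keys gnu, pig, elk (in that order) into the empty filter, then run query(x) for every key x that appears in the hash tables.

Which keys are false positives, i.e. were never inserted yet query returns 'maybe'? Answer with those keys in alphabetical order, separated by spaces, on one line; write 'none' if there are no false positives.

Answer: hen

Derivation:
Start: bits=000000000000
After insert 'gnu': sets bits 1 6 8 -> bits=010000101000
After insert 'pig': sets bits 0 9 11 -> bits=110000101101
After insert 'elk': sets bits 1 2 8 -> bits=111000101101
Not inserted: cat dog hen jay — query each against bits=111000101101:
query cat: checks bit6=1, bit8=1, bit10=0 (has a 0) -> no => not a false positive
query dog: checks bit2=1, bit4=0, bit8=1 (has a 0) -> no => not a false positive
query hen: checks bit0=1, bit2=1, bit11=1 (all 1) -> maybe => FALSE POSITIVE
query jay: checks bit2=1, bit7=0 (has a 0) -> no => not a false positive
False positives (alphabetical): hen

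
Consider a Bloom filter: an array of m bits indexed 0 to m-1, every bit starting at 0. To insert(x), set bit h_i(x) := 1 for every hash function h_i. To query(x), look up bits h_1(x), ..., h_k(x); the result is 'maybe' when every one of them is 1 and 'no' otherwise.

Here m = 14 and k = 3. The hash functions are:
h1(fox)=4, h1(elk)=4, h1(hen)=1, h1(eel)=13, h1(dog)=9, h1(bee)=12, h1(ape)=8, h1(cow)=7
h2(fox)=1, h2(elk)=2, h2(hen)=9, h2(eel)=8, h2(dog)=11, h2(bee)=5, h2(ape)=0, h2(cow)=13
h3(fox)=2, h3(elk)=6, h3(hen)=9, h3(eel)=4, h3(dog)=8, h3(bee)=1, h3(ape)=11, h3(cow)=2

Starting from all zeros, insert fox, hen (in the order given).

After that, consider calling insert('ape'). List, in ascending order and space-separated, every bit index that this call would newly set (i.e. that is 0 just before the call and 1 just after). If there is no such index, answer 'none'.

Answer: 0 8 11

Derivation:
Start: bits=00000000000000
After insert 'fox': sets bits 1 2 4 -> bits=01101000000000
After insert 'hen': sets bits 1 9 -> bits=01101000010000
insert 'ape' would touch bits 0 8 11; currently bit0=0, bit8=0, bit11=0
Bits that are 0 among those (would change 0->1): 0 8 11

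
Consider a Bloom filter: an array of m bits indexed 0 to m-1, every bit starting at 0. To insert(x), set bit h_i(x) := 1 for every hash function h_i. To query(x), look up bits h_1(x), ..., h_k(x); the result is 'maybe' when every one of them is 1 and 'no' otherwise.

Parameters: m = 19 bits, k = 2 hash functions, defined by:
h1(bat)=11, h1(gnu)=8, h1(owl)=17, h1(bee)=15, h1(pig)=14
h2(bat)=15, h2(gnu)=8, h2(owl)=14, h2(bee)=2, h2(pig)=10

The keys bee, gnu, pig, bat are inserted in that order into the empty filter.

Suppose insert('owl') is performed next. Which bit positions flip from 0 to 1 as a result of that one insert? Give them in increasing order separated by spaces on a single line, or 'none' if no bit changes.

Start: bits=0000000000000000000
After insert 'bee': sets bits 2 15 -> bits=0010000000000001000
After insert 'gnu': sets bits 8 -> bits=0010000010000001000
After insert 'pig': sets bits 10 14 -> bits=0010000010100011000
After insert 'bat': sets bits 11 15 -> bits=0010000010110011000
insert 'owl' would touch bits 14 17; currently bit14=1, bit17=0
Bits that are 0 among those (would change 0->1): 17

Answer: 17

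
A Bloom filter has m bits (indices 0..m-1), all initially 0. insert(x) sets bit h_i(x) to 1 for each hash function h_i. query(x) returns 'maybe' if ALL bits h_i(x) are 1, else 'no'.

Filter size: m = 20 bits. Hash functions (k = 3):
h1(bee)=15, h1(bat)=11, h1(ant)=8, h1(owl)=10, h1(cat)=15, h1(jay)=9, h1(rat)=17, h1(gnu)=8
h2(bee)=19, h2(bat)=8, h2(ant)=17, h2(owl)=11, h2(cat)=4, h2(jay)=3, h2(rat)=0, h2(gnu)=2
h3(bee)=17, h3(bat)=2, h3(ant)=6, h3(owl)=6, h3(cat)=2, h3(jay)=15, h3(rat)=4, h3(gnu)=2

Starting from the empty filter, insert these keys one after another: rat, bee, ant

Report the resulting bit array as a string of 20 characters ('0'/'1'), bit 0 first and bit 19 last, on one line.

Answer: 10001010100000010101

Derivation:
Start: bits=00000000000000000000
After insert 'rat': sets bits 0 4 17 -> bits=10001000000000000100
After insert 'bee': sets bits 15 17 19 -> bits=10001000000000010101
After insert 'ant': sets bits 6 8 17 -> bits=10001010100000010101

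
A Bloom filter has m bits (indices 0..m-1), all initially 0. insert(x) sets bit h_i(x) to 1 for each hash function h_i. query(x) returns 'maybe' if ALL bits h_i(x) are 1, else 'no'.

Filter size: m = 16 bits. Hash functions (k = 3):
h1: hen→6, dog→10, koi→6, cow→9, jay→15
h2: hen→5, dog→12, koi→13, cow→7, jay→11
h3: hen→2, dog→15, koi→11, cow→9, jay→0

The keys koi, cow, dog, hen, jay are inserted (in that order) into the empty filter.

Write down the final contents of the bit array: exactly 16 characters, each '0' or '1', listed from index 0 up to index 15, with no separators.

Start: bits=0000000000000000
After insert 'koi': sets bits 6 11 13 -> bits=0000001000010100
After insert 'cow': sets bits 7 9 -> bits=0000001101010100
After insert 'dog': sets bits 10 12 15 -> bits=0000001101111101
After insert 'hen': sets bits 2 5 6 -> bits=0010011101111101
After insert 'jay': sets bits 0 11 15 -> bits=1010011101111101

Answer: 1010011101111101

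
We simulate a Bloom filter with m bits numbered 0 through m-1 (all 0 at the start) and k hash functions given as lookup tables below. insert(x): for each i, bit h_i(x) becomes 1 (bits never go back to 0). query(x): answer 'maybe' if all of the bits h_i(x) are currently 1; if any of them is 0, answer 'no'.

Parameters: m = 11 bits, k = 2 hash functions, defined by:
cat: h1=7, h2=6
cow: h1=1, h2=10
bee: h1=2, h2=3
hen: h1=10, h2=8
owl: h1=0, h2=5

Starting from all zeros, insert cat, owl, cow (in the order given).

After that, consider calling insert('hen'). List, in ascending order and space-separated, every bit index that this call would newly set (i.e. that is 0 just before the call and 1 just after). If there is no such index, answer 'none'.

Start: bits=00000000000
After insert 'cat': sets bits 6 7 -> bits=00000011000
After insert 'owl': sets bits 0 5 -> bits=10000111000
After insert 'cow': sets bits 1 10 -> bits=11000111001
insert 'hen' would touch bits 8 10; currently bit8=0, bit10=1
Bits that are 0 among those (would change 0->1): 8

Answer: 8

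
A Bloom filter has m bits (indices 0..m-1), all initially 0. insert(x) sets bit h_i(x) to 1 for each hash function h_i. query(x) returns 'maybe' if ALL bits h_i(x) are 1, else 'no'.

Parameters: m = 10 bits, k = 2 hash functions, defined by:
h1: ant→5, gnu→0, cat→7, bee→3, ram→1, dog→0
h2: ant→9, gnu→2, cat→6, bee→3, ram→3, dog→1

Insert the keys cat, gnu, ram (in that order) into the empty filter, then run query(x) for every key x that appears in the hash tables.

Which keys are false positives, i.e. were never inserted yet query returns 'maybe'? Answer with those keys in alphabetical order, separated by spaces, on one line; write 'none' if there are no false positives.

Start: bits=0000000000
After insert 'cat': sets bits 6 7 -> bits=0000001100
After insert 'gnu': sets bits 0 2 -> bits=1010001100
After insert 'ram': sets bits 1 3 -> bits=1111001100
Not inserted: ant bee dog — query each against bits=1111001100:
query ant: checks bit5=0, bit9=0 (has a 0) -> no => not a false positive
query bee: checks bit3=1 (all 1) -> maybe => FALSE POSITIVE
query dog: checks bit0=1, bit1=1 (all 1) -> maybe => FALSE POSITIVE
False positives (alphabetical): bee dog

Answer: bee dog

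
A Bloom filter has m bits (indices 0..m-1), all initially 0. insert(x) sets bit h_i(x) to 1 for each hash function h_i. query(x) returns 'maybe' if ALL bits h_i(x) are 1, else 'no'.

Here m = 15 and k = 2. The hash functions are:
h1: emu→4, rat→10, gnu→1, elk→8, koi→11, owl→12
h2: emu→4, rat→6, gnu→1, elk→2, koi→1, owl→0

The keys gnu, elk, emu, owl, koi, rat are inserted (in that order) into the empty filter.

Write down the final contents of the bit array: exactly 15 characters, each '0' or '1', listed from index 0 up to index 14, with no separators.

Answer: 111010101011100

Derivation:
Start: bits=000000000000000
After insert 'gnu': sets bits 1 -> bits=010000000000000
After insert 'elk': sets bits 2 8 -> bits=011000001000000
After insert 'emu': sets bits 4 -> bits=011010001000000
After insert 'owl': sets bits 0 12 -> bits=111010001000100
After insert 'koi': sets bits 1 11 -> bits=111010001001100
After insert 'rat': sets bits 6 10 -> bits=111010101011100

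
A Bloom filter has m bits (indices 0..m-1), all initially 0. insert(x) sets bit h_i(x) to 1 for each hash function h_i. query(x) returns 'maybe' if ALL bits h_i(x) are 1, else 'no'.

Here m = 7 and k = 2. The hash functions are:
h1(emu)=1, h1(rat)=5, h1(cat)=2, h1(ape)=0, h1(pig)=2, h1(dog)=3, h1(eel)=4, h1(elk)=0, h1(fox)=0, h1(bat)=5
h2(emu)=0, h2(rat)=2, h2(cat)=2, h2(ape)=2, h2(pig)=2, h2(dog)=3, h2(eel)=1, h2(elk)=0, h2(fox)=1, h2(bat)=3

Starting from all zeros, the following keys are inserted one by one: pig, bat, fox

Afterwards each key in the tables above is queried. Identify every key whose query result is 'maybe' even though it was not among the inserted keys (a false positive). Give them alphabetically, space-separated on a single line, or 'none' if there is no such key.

Start: bits=0000000
After insert 'pig': sets bits 2 -> bits=0010000
After insert 'bat': sets bits 3 5 -> bits=0011010
After insert 'fox': sets bits 0 1 -> bits=1111010
Not inserted: ape cat dog eel elk emu rat — query each against bits=1111010:
query ape: checks bit0=1, bit2=1 (all 1) -> maybe => FALSE POSITIVE
query cat: checks bit2=1 (all 1) -> maybe => FALSE POSITIVE
query dog: checks bit3=1 (all 1) -> maybe => FALSE POSITIVE
query eel: checks bit1=1, bit4=0 (has a 0) -> no => not a false positive
query elk: checks bit0=1 (all 1) -> maybe => FALSE POSITIVE
query emu: checks bit0=1, bit1=1 (all 1) -> maybe => FALSE POSITIVE
query rat: checks bit2=1, bit5=1 (all 1) -> maybe => FALSE POSITIVE
False positives (alphabetical): ape cat dog elk emu rat

Answer: ape cat dog elk emu rat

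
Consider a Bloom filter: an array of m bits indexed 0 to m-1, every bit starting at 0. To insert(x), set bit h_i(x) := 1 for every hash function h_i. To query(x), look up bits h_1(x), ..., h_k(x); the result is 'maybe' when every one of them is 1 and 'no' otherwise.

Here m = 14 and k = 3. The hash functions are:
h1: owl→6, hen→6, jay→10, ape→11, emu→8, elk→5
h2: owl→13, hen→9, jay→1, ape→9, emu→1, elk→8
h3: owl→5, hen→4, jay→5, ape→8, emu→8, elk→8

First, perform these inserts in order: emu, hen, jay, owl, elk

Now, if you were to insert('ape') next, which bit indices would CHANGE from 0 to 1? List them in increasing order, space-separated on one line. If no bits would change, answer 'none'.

Answer: 11

Derivation:
Start: bits=00000000000000
After insert 'emu': sets bits 1 8 -> bits=01000000100000
After insert 'hen': sets bits 4 6 9 -> bits=01001010110000
After insert 'jay': sets bits 1 5 10 -> bits=01001110111000
After insert 'owl': sets bits 5 6 13 -> bits=01001110111001
After insert 'elk': sets bits 5 8 -> bits=01001110111001
insert 'ape' would touch bits 8 9 11; currently bit8=1, bit9=1, bit11=0
Bits that are 0 among those (would change 0->1): 11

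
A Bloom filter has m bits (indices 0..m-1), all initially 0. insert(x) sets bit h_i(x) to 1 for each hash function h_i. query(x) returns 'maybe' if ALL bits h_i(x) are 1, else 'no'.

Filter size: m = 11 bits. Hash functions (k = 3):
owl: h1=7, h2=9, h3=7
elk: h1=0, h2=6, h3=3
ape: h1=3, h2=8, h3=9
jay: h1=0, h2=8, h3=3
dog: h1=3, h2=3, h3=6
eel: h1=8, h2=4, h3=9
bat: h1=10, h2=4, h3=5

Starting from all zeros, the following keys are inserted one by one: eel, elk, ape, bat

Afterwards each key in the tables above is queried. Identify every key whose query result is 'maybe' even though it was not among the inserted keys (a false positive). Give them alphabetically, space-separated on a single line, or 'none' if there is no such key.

Answer: dog jay

Derivation:
Start: bits=00000000000
After insert 'eel': sets bits 4 8 9 -> bits=00001000110
After insert 'elk': sets bits 0 3 6 -> bits=10011010110
After insert 'ape': sets bits 3 8 9 -> bits=10011010110
After insert 'bat': sets bits 4 5 10 -> bits=10011110111
Not inserted: dog jay owl — query each against bits=10011110111:
query dog: checks bit3=1, bit6=1 (all 1) -> maybe => FALSE POSITIVE
query jay: checks bit0=1, bit3=1, bit8=1 (all 1) -> maybe => FALSE POSITIVE
query owl: checks bit7=0, bit9=1 (has a 0) -> no => not a false positive
False positives (alphabetical): dog jay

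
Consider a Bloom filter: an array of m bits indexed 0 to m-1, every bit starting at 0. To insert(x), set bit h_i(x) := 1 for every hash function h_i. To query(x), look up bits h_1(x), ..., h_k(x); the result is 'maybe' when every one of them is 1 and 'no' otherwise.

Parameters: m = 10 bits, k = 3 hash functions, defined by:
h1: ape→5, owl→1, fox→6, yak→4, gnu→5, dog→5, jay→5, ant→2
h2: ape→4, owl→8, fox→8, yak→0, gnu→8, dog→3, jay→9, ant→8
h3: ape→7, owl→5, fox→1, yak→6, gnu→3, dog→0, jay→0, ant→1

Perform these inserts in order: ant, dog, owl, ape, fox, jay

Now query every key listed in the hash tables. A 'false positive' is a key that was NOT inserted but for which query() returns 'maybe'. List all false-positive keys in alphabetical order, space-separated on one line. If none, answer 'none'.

Answer: gnu yak

Derivation:
Start: bits=0000000000
After insert 'ant': sets bits 1 2 8 -> bits=0110000010
After insert 'dog': sets bits 0 3 5 -> bits=1111010010
After insert 'owl': sets bits 1 5 8 -> bits=1111010010
After insert 'ape': sets bits 4 5 7 -> bits=1111110110
After insert 'fox': sets bits 1 6 8 -> bits=1111111110
After insert 'jay': sets bits 0 5 9 -> bits=1111111111
Not inserted: gnu yak — query each against bits=1111111111:
query gnu: checks bit3=1, bit5=1, bit8=1 (all 1) -> maybe => FALSE POSITIVE
query yak: checks bit0=1, bit4=1, bit6=1 (all 1) -> maybe => FALSE POSITIVE
False positives (alphabetical): gnu yak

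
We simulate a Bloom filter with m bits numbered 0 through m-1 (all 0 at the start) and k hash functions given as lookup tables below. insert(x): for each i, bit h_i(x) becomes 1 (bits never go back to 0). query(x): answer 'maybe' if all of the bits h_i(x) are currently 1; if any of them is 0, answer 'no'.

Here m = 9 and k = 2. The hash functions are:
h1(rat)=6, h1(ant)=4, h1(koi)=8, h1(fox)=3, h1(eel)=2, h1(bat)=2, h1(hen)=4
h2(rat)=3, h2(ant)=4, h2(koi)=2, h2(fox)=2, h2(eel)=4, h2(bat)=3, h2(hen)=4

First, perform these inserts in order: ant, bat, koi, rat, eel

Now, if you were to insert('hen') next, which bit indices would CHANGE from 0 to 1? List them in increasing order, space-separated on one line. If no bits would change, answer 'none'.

Start: bits=000000000
After insert 'ant': sets bits 4 -> bits=000010000
After insert 'bat': sets bits 2 3 -> bits=001110000
After insert 'koi': sets bits 2 8 -> bits=001110001
After insert 'rat': sets bits 3 6 -> bits=001110101
After insert 'eel': sets bits 2 4 -> bits=001110101
insert 'hen' would touch bits 4; currently bit4=1
Bits that are 0 among those (would change 0->1): none

Answer: none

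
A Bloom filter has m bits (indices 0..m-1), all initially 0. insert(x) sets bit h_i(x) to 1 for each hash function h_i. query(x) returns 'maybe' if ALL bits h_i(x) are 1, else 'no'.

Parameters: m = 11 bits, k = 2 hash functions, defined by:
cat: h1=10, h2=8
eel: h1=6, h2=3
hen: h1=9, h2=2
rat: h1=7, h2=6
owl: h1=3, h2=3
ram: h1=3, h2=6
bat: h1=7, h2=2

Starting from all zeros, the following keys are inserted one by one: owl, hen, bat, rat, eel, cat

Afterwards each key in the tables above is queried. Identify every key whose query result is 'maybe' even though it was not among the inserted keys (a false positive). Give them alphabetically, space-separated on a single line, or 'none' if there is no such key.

Answer: ram

Derivation:
Start: bits=00000000000
After insert 'owl': sets bits 3 -> bits=00010000000
After insert 'hen': sets bits 2 9 -> bits=00110000010
After insert 'bat': sets bits 2 7 -> bits=00110001010
After insert 'rat': sets bits 6 7 -> bits=00110011010
After insert 'eel': sets bits 3 6 -> bits=00110011010
After insert 'cat': sets bits 8 10 -> bits=00110011111
Not inserted: ram — query each against bits=00110011111:
query ram: checks bit3=1, bit6=1 (all 1) -> maybe => FALSE POSITIVE
False positives (alphabetical): ram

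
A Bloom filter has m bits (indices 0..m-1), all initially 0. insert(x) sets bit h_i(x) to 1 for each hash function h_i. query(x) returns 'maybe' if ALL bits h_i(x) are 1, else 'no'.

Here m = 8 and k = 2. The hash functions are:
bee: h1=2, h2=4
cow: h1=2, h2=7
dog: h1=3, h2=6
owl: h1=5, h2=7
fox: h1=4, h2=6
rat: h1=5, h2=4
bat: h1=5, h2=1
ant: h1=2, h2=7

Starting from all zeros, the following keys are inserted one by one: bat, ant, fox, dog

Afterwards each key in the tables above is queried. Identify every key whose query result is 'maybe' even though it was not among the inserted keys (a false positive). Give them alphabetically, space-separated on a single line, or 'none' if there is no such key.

Answer: bee cow owl rat

Derivation:
Start: bits=00000000
After insert 'bat': sets bits 1 5 -> bits=01000100
After insert 'ant': sets bits 2 7 -> bits=01100101
After insert 'fox': sets bits 4 6 -> bits=01101111
After insert 'dog': sets bits 3 6 -> bits=01111111
Not inserted: bee cow owl rat — query each against bits=01111111:
query bee: checks bit2=1, bit4=1 (all 1) -> maybe => FALSE POSITIVE
query cow: checks bit2=1, bit7=1 (all 1) -> maybe => FALSE POSITIVE
query owl: checks bit5=1, bit7=1 (all 1) -> maybe => FALSE POSITIVE
query rat: checks bit4=1, bit5=1 (all 1) -> maybe => FALSE POSITIVE
False positives (alphabetical): bee cow owl rat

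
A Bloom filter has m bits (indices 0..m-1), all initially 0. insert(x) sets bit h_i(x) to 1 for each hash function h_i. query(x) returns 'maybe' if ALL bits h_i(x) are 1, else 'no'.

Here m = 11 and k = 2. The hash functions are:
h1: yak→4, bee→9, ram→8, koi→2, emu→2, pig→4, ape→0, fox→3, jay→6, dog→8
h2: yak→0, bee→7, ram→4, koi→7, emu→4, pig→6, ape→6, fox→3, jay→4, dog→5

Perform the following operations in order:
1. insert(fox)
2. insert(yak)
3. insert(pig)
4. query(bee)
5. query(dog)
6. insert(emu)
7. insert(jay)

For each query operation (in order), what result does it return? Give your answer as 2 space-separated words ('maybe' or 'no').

Answer: no no

Derivation:
Start: bits=00000000000
Op 1: insert fox -> sets bits 3 -> bits=00010000000
Op 2: insert yak -> sets bits 0 4 -> bits=10011000000
Op 3: insert pig -> sets bits 4 6 -> bits=10011010000
Op 4: query bee -> checks bit7=0, bit9=0 (has a 0) -> no
Op 5: query dog -> checks bit5=0, bit8=0 (has a 0) -> no
Op 6: insert emu -> sets bits 2 4 -> bits=10111010000
Op 7: insert jay -> sets bits 4 6 -> bits=10111010000
Query results in order: no no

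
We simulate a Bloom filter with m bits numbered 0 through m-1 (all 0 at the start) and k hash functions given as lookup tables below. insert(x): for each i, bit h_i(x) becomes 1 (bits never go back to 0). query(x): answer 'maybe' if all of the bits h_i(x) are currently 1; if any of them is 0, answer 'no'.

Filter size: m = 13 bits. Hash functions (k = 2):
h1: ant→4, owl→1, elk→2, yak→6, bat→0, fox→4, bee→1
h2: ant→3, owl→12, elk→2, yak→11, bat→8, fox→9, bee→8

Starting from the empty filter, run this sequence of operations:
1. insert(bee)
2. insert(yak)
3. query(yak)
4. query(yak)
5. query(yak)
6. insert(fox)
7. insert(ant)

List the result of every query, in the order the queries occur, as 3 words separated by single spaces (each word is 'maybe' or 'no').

Answer: maybe maybe maybe

Derivation:
Start: bits=0000000000000
Op 1: insert bee -> sets bits 1 8 -> bits=0100000010000
Op 2: insert yak -> sets bits 6 11 -> bits=0100001010010
Op 3: query yak -> checks bit6=1, bit11=1 (all 1) -> maybe
Op 4: query yak -> checks bit6=1, bit11=1 (all 1) -> maybe
Op 5: query yak -> checks bit6=1, bit11=1 (all 1) -> maybe
Op 6: insert fox -> sets bits 4 9 -> bits=0100101011010
Op 7: insert ant -> sets bits 3 4 -> bits=0101101011010
Query results in order: maybe maybe maybe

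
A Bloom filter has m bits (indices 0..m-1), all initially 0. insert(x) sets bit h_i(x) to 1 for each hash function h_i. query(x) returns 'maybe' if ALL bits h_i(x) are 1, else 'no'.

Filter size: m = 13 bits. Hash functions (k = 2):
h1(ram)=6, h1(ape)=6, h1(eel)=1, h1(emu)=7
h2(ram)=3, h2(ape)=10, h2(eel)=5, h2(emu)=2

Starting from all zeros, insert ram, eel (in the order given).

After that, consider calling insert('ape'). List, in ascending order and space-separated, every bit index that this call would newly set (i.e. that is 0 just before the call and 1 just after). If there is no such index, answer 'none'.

Answer: 10

Derivation:
Start: bits=0000000000000
After insert 'ram': sets bits 3 6 -> bits=0001001000000
After insert 'eel': sets bits 1 5 -> bits=0101011000000
insert 'ape' would touch bits 6 10; currently bit6=1, bit10=0
Bits that are 0 among those (would change 0->1): 10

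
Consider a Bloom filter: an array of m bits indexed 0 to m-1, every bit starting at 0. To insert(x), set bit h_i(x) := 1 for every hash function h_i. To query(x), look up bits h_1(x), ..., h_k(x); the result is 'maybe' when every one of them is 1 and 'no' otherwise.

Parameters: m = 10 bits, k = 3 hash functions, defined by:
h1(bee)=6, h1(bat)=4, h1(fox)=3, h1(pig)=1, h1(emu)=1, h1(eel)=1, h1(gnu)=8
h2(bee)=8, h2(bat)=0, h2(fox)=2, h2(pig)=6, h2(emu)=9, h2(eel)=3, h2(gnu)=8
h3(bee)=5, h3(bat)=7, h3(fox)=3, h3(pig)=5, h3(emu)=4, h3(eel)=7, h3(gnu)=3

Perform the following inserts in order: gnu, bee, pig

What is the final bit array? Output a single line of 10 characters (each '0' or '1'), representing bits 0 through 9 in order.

Start: bits=0000000000
After insert 'gnu': sets bits 3 8 -> bits=0001000010
After insert 'bee': sets bits 5 6 8 -> bits=0001011010
After insert 'pig': sets bits 1 5 6 -> bits=0101011010

Answer: 0101011010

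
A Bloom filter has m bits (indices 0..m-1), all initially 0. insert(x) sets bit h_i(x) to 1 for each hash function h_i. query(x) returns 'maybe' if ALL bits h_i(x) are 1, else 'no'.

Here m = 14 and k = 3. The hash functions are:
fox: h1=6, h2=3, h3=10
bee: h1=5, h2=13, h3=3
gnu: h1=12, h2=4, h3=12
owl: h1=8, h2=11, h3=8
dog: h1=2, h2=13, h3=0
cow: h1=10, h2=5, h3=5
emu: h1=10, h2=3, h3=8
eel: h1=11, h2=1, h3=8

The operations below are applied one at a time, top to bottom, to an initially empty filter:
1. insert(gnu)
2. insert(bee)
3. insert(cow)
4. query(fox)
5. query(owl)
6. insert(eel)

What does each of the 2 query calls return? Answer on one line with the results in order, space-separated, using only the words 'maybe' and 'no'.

Start: bits=00000000000000
Op 1: insert gnu -> sets bits 4 12 -> bits=00001000000010
Op 2: insert bee -> sets bits 3 5 13 -> bits=00011100000011
Op 3: insert cow -> sets bits 5 10 -> bits=00011100001011
Op 4: query fox -> checks bit3=1, bit6=0, bit10=1 (has a 0) -> no
Op 5: query owl -> checks bit8=0, bit11=0 (has a 0) -> no
Op 6: insert eel -> sets bits 1 8 11 -> bits=01011100101111
Query results in order: no no

Answer: no no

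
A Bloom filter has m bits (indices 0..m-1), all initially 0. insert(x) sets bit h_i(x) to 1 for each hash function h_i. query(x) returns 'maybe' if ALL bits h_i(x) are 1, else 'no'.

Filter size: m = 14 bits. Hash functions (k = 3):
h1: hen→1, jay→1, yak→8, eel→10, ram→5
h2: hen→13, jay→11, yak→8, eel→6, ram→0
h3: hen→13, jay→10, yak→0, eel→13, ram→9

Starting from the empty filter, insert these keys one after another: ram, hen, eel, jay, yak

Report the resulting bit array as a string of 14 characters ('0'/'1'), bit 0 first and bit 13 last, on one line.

Start: bits=00000000000000
After insert 'ram': sets bits 0 5 9 -> bits=10000100010000
After insert 'hen': sets bits 1 13 -> bits=11000100010001
After insert 'eel': sets bits 6 10 13 -> bits=11000110011001
After insert 'jay': sets bits 1 10 11 -> bits=11000110011101
After insert 'yak': sets bits 0 8 -> bits=11000110111101

Answer: 11000110111101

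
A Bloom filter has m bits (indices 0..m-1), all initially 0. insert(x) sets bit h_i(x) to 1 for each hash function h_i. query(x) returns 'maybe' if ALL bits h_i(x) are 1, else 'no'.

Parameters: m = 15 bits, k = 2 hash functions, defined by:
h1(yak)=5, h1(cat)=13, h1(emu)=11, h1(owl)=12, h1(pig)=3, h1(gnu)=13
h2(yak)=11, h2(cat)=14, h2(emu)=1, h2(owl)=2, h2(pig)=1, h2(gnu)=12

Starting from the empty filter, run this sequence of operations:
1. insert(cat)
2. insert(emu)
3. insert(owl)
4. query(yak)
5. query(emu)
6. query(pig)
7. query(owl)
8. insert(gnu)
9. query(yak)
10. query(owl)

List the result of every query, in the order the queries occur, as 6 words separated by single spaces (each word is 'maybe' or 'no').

Start: bits=000000000000000
Op 1: insert cat -> sets bits 13 14 -> bits=000000000000011
Op 2: insert emu -> sets bits 1 11 -> bits=010000000001011
Op 3: insert owl -> sets bits 2 12 -> bits=011000000001111
Op 4: query yak -> checks bit5=0, bit11=1 (has a 0) -> no
Op 5: query emu -> checks bit1=1, bit11=1 (all 1) -> maybe
Op 6: query pig -> checks bit1=1, bit3=0 (has a 0) -> no
Op 7: query owl -> checks bit2=1, bit12=1 (all 1) -> maybe
Op 8: insert gnu -> sets bits 12 13 -> bits=011000000001111
Op 9: query yak -> checks bit5=0, bit11=1 (has a 0) -> no
Op 10: query owl -> checks bit2=1, bit12=1 (all 1) -> maybe
Query results in order: no maybe no maybe no maybe

Answer: no maybe no maybe no maybe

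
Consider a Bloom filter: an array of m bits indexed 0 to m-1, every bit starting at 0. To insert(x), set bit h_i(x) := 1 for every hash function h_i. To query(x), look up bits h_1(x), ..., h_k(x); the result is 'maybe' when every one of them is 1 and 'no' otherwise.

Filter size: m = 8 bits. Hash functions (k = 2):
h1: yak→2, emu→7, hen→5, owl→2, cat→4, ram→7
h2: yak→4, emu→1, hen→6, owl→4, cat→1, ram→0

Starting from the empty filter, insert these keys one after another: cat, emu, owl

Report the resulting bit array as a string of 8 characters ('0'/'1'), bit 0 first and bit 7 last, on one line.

Start: bits=00000000
After insert 'cat': sets bits 1 4 -> bits=01001000
After insert 'emu': sets bits 1 7 -> bits=01001001
After insert 'owl': sets bits 2 4 -> bits=01101001

Answer: 01101001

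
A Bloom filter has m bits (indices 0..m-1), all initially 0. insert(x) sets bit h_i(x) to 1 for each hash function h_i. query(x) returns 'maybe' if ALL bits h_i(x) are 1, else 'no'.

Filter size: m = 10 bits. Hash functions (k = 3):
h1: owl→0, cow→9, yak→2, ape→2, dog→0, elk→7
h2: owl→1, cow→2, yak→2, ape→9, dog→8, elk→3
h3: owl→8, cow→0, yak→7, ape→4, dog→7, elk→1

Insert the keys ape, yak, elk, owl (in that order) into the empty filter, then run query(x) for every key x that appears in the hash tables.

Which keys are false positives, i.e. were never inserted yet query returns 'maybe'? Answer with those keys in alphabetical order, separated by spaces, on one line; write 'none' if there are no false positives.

Start: bits=0000000000
After insert 'ape': sets bits 2 4 9 -> bits=0010100001
After insert 'yak': sets bits 2 7 -> bits=0010100101
After insert 'elk': sets bits 1 3 7 -> bits=0111100101
After insert 'owl': sets bits 0 1 8 -> bits=1111100111
Not inserted: cow dog — query each against bits=1111100111:
query cow: checks bit0=1, bit2=1, bit9=1 (all 1) -> maybe => FALSE POSITIVE
query dog: checks bit0=1, bit7=1, bit8=1 (all 1) -> maybe => FALSE POSITIVE
False positives (alphabetical): cow dog

Answer: cow dog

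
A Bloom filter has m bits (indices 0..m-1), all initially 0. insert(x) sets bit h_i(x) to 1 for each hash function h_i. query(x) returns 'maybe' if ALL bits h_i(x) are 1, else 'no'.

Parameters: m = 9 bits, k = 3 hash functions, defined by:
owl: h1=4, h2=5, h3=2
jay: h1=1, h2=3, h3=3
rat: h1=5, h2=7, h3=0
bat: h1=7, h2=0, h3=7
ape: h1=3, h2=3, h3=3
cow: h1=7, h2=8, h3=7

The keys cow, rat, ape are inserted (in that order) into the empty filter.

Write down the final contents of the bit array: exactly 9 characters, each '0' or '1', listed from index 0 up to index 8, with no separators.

Answer: 100101011

Derivation:
Start: bits=000000000
After insert 'cow': sets bits 7 8 -> bits=000000011
After insert 'rat': sets bits 0 5 7 -> bits=100001011
After insert 'ape': sets bits 3 -> bits=100101011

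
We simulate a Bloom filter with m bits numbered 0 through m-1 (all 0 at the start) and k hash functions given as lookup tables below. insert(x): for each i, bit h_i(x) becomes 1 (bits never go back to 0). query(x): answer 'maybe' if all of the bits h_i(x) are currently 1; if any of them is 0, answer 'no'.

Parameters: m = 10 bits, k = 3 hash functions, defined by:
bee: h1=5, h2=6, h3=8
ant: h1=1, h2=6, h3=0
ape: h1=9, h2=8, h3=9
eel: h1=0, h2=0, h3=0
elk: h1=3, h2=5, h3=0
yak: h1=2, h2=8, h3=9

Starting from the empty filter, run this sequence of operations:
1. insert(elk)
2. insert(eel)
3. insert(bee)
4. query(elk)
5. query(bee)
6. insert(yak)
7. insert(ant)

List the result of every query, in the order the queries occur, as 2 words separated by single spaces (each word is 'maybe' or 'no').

Answer: maybe maybe

Derivation:
Start: bits=0000000000
Op 1: insert elk -> sets bits 0 3 5 -> bits=1001010000
Op 2: insert eel -> sets bits 0 -> bits=1001010000
Op 3: insert bee -> sets bits 5 6 8 -> bits=1001011010
Op 4: query elk -> checks bit0=1, bit3=1, bit5=1 (all 1) -> maybe
Op 5: query bee -> checks bit5=1, bit6=1, bit8=1 (all 1) -> maybe
Op 6: insert yak -> sets bits 2 8 9 -> bits=1011011011
Op 7: insert ant -> sets bits 0 1 6 -> bits=1111011011
Query results in order: maybe maybe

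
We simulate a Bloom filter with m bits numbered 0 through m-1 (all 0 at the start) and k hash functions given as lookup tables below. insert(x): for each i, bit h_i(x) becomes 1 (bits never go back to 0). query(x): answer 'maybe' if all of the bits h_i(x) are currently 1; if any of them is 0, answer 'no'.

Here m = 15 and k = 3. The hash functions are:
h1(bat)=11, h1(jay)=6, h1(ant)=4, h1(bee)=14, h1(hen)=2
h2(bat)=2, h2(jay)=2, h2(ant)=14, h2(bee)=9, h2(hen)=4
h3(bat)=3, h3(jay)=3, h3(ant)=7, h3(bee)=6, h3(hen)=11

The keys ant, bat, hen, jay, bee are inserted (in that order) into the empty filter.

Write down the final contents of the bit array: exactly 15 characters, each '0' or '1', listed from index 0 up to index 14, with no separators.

Start: bits=000000000000000
After insert 'ant': sets bits 4 7 14 -> bits=000010010000001
After insert 'bat': sets bits 2 3 11 -> bits=001110010001001
After insert 'hen': sets bits 2 4 11 -> bits=001110010001001
After insert 'jay': sets bits 2 3 6 -> bits=001110110001001
After insert 'bee': sets bits 6 9 14 -> bits=001110110101001

Answer: 001110110101001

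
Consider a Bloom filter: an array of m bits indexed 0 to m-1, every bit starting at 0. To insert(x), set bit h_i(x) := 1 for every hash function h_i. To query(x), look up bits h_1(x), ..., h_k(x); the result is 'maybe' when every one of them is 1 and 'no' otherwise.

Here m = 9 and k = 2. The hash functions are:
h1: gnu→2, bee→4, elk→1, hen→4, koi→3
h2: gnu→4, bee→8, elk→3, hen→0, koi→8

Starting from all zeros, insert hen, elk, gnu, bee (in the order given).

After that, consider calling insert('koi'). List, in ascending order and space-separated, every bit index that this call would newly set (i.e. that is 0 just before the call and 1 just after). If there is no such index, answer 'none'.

Start: bits=000000000
After insert 'hen': sets bits 0 4 -> bits=100010000
After insert 'elk': sets bits 1 3 -> bits=110110000
After insert 'gnu': sets bits 2 4 -> bits=111110000
After insert 'bee': sets bits 4 8 -> bits=111110001
insert 'koi' would touch bits 3 8; currently bit3=1, bit8=1
Bits that are 0 among those (would change 0->1): none

Answer: none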